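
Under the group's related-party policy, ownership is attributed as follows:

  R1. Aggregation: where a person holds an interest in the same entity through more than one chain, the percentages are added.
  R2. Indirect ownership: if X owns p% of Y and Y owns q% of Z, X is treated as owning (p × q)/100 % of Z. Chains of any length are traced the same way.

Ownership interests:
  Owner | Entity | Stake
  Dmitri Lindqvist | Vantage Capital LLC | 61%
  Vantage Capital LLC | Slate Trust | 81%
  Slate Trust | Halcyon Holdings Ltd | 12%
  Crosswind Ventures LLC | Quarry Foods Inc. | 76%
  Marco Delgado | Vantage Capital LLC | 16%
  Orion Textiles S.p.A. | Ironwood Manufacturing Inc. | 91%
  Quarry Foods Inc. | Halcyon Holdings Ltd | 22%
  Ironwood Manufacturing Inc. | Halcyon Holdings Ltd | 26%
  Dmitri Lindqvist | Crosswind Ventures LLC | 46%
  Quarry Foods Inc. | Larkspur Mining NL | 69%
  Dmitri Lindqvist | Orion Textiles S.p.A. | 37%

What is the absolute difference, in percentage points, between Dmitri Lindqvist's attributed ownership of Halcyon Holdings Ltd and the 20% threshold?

2.3746

Chain via Crosswind Ventures LLC → Quarry Foods Inc. (R2): 46% × 76% × 22% = 7.6912% of Halcyon Holdings Ltd.
Chain via Vantage Capital LLC → Slate Trust (R2): 61% × 81% × 12% = 5.9292% of Halcyon Holdings Ltd.
Chain via Orion Textiles S.p.A. → Ironwood Manufacturing Inc. (R2): 37% × 91% × 26% = 8.7542% of Halcyon Holdings Ltd.
Aggregating (R1): 7.6912% + 5.9292% + 8.7542% = 22.3746%.
22.3746% exceeds the 20% threshold by 2.3746 percentage points.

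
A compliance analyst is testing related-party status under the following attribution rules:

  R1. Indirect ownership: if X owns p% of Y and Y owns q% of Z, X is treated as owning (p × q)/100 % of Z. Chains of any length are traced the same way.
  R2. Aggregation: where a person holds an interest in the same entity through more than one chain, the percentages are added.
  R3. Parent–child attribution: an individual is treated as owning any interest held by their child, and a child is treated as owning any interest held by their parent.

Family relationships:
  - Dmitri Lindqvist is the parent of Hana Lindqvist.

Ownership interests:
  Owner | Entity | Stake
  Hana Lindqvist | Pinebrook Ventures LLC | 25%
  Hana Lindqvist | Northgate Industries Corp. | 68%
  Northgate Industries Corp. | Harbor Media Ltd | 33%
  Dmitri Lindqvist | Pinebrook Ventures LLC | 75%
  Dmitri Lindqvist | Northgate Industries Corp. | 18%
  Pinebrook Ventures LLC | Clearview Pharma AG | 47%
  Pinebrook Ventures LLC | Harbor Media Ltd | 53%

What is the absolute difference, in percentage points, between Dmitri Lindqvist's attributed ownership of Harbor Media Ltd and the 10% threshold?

71.38

By parent–child attribution (R3), Dmitri Lindqvist is treated as also owning Hana Lindqvist's interest in Pinebrook Ventures LLC, giving 75% + 25% = 100%.
By parent–child attribution (R3), Dmitri Lindqvist is treated as also owning Hana Lindqvist's interest in Northgate Industries Corp, giving 18% + 68% = 86%.
Chain via Pinebrook Ventures LLC (R1): 100% × 53% = 53% of Harbor Media Ltd.
Chain via Northgate Industries Corp. (R1): 86% × 33% = 28.38% of Harbor Media Ltd.
Aggregating (R2): 53% + 28.38% = 81.38%.
81.38% exceeds the 10% threshold by 71.38 percentage points.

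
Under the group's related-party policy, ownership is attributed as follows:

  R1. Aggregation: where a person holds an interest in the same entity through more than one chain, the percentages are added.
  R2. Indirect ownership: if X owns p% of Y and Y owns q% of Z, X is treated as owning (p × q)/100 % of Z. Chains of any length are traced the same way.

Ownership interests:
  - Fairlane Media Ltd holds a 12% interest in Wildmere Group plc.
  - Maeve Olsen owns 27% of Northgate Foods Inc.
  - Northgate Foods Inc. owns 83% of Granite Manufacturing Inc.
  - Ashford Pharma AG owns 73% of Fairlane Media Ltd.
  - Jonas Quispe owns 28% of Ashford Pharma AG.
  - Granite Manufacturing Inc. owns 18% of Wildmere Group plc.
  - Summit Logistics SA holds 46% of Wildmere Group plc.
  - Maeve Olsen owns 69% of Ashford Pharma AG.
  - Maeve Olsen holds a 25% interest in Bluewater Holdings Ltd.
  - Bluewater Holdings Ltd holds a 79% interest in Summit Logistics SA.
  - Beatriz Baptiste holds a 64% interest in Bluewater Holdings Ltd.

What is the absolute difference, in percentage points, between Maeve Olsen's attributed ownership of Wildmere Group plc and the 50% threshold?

Chain via Northgate Foods Inc. → Granite Manufacturing Inc. (R2): 27% × 83% × 18% = 4.0338% of Wildmere Group plc.
Chain via Ashford Pharma AG → Fairlane Media Ltd (R2): 69% × 73% × 12% = 6.0444% of Wildmere Group plc.
Chain via Bluewater Holdings Ltd → Summit Logistics SA (R2): 25% × 79% × 46% = 9.085% of Wildmere Group plc.
Aggregating (R1): 4.0338% + 6.0444% + 9.085% = 19.1632%.
19.1632% falls short of the 50% threshold by 30.8368 percentage points.

30.8368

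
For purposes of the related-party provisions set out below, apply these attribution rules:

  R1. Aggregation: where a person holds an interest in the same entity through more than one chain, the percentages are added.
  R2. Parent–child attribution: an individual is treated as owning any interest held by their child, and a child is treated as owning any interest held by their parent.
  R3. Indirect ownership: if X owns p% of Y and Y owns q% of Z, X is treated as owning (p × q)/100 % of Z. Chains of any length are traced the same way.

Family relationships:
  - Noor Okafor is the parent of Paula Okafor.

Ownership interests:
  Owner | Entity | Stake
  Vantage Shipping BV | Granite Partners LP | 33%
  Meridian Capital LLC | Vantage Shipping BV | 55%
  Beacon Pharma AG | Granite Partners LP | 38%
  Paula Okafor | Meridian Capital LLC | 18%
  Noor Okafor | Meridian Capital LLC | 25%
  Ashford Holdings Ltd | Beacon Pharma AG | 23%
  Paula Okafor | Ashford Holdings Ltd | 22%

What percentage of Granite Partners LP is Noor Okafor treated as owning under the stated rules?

By parent–child attribution (R2), Noor Okafor is treated as also owning Paula Okafor's interest in Meridian Capital LLC, giving 25% + 18% = 43%.
By parent–child attribution (R2), Noor Okafor is treated as owning Paula Okafor's 22% interest in Ashford Holdings Ltd.
Chain via Meridian Capital LLC → Vantage Shipping BV (R3): 43% × 55% × 33% = 7.8045% of Granite Partners LP.
Chain via Ashford Holdings Ltd → Beacon Pharma AG (R3): 22% × 23% × 38% = 1.9228% of Granite Partners LP.
Aggregating (R1): 7.8045% + 1.9228% = 9.7273%.

9.7273%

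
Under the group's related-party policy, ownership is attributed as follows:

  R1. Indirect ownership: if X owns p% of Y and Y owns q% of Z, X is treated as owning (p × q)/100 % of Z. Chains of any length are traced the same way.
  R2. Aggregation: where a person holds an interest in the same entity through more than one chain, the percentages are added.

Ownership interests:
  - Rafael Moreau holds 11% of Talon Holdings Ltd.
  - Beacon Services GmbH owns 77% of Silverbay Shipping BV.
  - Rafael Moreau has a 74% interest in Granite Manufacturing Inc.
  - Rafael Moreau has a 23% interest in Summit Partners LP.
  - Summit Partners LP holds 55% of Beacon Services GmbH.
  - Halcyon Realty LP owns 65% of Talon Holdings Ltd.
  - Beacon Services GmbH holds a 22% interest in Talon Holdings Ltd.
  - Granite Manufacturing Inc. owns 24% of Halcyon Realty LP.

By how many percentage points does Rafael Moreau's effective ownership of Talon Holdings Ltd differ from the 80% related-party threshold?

54.673

Chain via Summit Partners LP → Beacon Services GmbH (R1): 23% × 55% × 22% = 2.783% of Talon Holdings Ltd.
Chain via Granite Manufacturing Inc. → Halcyon Realty LP (R1): 74% × 24% × 65% = 11.544% of Talon Holdings Ltd.
Direct interest in Talon Holdings Ltd: 11%.
Aggregating (R2): 2.783% + 11.544% + 11% = 25.327%.
25.327% falls short of the 80% threshold by 54.673 percentage points.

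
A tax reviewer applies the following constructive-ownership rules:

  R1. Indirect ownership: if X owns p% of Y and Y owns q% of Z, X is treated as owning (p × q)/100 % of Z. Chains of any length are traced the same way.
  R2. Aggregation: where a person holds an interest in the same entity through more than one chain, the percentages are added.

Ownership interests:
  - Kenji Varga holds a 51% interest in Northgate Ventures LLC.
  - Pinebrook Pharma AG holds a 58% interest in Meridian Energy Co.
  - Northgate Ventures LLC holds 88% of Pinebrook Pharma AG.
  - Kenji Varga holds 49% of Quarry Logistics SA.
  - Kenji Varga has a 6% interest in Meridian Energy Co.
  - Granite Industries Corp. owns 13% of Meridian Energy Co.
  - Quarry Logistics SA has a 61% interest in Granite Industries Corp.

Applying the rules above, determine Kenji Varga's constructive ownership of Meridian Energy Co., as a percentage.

Chain via Quarry Logistics SA → Granite Industries Corp. (R1): 49% × 61% × 13% = 3.8857% of Meridian Energy Co.
Chain via Northgate Ventures LLC → Pinebrook Pharma AG (R1): 51% × 88% × 58% = 26.0304% of Meridian Energy Co.
Direct interest in Meridian Energy Co: 6%.
Aggregating (R2): 3.8857% + 26.0304% + 6% = 35.9161%.

35.9161%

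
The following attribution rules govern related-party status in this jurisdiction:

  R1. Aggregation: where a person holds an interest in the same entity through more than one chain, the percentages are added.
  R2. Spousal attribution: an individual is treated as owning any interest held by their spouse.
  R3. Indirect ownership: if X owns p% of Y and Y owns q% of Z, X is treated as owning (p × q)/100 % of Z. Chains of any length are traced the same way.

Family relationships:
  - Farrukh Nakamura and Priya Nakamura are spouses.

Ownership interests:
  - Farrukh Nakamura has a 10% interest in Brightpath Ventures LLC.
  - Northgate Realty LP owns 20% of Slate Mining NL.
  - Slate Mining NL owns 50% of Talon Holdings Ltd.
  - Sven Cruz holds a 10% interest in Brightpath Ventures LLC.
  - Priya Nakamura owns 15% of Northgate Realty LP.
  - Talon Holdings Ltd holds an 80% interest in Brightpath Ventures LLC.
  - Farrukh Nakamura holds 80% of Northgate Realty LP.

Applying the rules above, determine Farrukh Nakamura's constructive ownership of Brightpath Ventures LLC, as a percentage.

By spousal attribution (R2), Farrukh Nakamura is treated as also owning Priya Nakamura's interest in Northgate Realty LP, giving 80% + 15% = 95%.
Chain via Northgate Realty LP → Slate Mining NL → Talon Holdings Ltd (R3): 95% × 20% × 50% × 80% = 7.6% of Brightpath Ventures LLC.
Direct interest in Brightpath Ventures LLC: 10%.
Aggregating (R1): 7.6% + 10% = 17.6%.

17.6%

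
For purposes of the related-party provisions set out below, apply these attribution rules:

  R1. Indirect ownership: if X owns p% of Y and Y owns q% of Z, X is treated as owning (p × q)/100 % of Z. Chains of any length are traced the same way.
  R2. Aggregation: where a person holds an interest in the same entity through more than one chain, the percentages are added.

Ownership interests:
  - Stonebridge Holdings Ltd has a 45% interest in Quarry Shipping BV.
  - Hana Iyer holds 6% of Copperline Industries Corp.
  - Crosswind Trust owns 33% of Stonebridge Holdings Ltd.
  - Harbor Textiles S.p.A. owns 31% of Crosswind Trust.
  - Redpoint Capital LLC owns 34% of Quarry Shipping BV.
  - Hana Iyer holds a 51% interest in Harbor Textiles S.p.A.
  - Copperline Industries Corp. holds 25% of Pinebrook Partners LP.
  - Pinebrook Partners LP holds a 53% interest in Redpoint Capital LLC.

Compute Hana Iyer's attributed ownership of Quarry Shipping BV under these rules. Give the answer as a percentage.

2.618085%

Chain via Copperline Industries Corp. → Pinebrook Partners LP → Redpoint Capital LLC (R1): 6% × 25% × 53% × 34% = 0.2703% of Quarry Shipping BV.
Chain via Harbor Textiles S.p.A. → Crosswind Trust → Stonebridge Holdings Ltd (R1): 51% × 31% × 33% × 45% = 2.347785% of Quarry Shipping BV.
Aggregating (R2): 0.2703% + 2.347785% = 2.618085%.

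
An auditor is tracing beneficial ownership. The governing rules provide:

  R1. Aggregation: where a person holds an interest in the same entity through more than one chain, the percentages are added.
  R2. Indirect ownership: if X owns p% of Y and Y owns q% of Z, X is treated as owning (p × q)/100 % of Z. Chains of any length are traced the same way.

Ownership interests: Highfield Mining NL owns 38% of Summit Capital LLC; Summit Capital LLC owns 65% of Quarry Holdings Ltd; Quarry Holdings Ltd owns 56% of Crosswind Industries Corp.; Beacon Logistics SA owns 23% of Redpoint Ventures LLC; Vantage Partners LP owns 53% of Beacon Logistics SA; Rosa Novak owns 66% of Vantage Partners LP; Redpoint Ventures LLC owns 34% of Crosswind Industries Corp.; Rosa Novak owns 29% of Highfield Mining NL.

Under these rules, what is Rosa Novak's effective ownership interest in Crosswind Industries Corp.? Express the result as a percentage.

6.746716%

Chain via Vantage Partners LP → Beacon Logistics SA → Redpoint Ventures LLC (R2): 66% × 53% × 23% × 34% = 2.735436% of Crosswind Industries Corp.
Chain via Highfield Mining NL → Summit Capital LLC → Quarry Holdings Ltd (R2): 29% × 38% × 65% × 56% = 4.01128% of Crosswind Industries Corp.
Aggregating (R1): 2.735436% + 4.01128% = 6.746716%.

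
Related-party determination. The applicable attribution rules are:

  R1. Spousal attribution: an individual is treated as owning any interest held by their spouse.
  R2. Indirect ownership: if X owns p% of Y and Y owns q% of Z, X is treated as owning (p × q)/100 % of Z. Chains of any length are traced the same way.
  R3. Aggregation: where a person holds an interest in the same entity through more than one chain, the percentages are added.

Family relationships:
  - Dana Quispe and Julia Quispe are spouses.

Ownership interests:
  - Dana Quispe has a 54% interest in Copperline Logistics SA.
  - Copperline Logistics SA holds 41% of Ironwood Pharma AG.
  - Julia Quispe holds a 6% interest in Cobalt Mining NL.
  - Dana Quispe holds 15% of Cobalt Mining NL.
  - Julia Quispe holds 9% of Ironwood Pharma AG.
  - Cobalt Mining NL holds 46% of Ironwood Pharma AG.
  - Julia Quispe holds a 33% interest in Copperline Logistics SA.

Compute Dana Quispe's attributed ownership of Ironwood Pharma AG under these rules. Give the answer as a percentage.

54.33%

By spousal attribution (R1), Dana Quispe is treated as also owning Julia Quispe's interest in Cobalt Mining NL, giving 15% + 6% = 21%.
By spousal attribution (R1), Dana Quispe is treated as also owning Julia Quispe's interest in Copperline Logistics SA, giving 54% + 33% = 87%.
By spousal attribution (R1), Dana Quispe is treated as owning Julia Quispe's 9% interest in Ironwood Pharma AG.
Chain via Cobalt Mining NL (R2): 21% × 46% = 9.66% of Ironwood Pharma AG.
Chain via Copperline Logistics SA (R2): 87% × 41% = 35.67% of Ironwood Pharma AG.
Direct interest in Ironwood Pharma AG: 9%.
Aggregating (R3): 9.66% + 35.67% + 9% = 54.33%.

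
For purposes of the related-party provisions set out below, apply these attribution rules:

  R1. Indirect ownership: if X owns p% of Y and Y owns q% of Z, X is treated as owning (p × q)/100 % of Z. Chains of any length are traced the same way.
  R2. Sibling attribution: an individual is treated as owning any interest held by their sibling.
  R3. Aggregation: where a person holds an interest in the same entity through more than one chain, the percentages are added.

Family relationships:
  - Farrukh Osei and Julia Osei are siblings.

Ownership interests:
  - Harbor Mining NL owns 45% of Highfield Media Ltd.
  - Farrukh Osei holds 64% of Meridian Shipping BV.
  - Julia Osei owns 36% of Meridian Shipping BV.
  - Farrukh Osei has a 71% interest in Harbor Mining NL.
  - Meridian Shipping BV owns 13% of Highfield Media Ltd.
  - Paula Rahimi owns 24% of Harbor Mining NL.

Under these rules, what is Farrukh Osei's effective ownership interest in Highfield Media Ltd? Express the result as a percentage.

44.95%

By sibling attribution (R2), Farrukh Osei is treated as also owning Julia Osei's interest in Meridian Shipping BV, giving 64% + 36% = 100%.
Chain via Harbor Mining NL (R1): 71% × 45% = 31.95% of Highfield Media Ltd.
Chain via Meridian Shipping BV (R1): 100% × 13% = 13% of Highfield Media Ltd.
Aggregating (R3): 31.95% + 13% = 44.95%.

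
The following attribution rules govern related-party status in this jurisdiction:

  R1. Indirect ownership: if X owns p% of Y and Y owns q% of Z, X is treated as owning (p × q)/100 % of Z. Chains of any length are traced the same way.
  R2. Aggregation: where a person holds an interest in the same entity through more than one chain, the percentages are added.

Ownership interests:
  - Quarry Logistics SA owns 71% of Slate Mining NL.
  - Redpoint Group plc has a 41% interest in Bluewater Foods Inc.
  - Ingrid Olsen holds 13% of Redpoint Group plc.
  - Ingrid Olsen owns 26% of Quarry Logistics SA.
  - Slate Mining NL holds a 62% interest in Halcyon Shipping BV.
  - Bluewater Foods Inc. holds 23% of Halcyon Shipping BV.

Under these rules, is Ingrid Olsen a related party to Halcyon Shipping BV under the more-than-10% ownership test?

Yes

Chain via Redpoint Group plc → Bluewater Foods Inc. (R1): 13% × 41% × 23% = 1.2259% of Halcyon Shipping BV.
Chain via Quarry Logistics SA → Slate Mining NL (R1): 26% × 71% × 62% = 11.4452% of Halcyon Shipping BV.
Aggregating (R2): 1.2259% + 11.4452% = 12.6711%.
12.6711% exceeds the 10% threshold, so Ingrid is a related party to Halcyon Shipping BV.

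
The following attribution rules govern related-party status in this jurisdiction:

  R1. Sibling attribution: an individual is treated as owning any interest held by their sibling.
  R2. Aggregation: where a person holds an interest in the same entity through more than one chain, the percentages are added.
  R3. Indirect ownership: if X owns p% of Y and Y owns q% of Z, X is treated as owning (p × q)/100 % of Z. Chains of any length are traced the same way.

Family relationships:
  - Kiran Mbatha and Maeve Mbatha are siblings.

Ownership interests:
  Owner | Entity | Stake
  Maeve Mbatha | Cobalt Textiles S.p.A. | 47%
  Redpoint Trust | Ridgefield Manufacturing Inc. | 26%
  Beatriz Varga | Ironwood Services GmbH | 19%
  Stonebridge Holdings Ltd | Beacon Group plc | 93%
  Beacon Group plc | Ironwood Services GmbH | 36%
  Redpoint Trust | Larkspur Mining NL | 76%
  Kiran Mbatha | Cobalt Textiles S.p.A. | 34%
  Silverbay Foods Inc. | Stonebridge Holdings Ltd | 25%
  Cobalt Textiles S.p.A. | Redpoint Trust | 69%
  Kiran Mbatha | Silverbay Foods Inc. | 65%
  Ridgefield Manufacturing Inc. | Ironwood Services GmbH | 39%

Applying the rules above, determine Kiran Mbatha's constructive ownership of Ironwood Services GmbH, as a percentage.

11.107746%

By sibling attribution (R1), Kiran Mbatha is treated as also owning Maeve Mbatha's interest in Cobalt Textiles S.p.A, giving 34% + 47% = 81%.
Chain via Cobalt Textiles S.p.A. → Redpoint Trust → Ridgefield Manufacturing Inc. (R3): 81% × 69% × 26% × 39% = 5.667246% of Ironwood Services GmbH.
Chain via Silverbay Foods Inc. → Stonebridge Holdings Ltd → Beacon Group plc (R3): 65% × 25% × 93% × 36% = 5.4405% of Ironwood Services GmbH.
Aggregating (R2): 5.667246% + 5.4405% = 11.107746%.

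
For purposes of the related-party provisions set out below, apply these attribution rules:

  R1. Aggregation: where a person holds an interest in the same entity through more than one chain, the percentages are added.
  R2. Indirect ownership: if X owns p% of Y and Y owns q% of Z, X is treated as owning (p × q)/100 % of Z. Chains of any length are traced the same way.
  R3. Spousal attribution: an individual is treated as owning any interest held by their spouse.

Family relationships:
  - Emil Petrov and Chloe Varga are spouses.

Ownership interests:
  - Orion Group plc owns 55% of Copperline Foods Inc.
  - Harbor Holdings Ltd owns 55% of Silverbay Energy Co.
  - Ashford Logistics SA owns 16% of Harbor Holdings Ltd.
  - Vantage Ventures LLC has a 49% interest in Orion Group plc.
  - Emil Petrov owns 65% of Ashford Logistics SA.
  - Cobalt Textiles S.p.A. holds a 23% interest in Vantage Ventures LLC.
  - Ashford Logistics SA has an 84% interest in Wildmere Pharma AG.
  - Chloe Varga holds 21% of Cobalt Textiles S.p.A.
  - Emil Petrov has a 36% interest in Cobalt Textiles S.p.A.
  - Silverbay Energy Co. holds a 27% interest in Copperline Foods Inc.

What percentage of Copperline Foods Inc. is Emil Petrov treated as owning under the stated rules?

By spousal attribution (R3), Emil Petrov is treated as also owning Chloe Varga's interest in Cobalt Textiles S.p.A, giving 36% + 21% = 57%.
Chain via Ashford Logistics SA → Harbor Holdings Ltd → Silverbay Energy Co. (R2): 65% × 16% × 55% × 27% = 1.5444% of Copperline Foods Inc.
Chain via Cobalt Textiles S.p.A. → Vantage Ventures LLC → Orion Group plc (R2): 57% × 23% × 49% × 55% = 3.533145% of Copperline Foods Inc.
Aggregating (R1): 1.5444% + 3.533145% = 5.077545%.

5.077545%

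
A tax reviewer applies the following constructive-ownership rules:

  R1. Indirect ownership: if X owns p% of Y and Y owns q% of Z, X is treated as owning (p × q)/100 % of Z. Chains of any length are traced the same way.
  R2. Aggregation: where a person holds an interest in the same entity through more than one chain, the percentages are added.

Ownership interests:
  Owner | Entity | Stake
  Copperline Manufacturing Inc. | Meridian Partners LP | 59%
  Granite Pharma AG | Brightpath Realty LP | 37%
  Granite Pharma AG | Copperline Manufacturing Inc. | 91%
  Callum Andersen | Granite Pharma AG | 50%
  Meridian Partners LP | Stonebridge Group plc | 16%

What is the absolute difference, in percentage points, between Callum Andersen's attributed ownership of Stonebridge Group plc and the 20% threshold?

15.7048

Chain via Granite Pharma AG → Copperline Manufacturing Inc. → Meridian Partners LP (R1): 50% × 91% × 59% × 16% = 4.2952% of Stonebridge Group plc.
4.2952% falls short of the 20% threshold by 15.7048 percentage points.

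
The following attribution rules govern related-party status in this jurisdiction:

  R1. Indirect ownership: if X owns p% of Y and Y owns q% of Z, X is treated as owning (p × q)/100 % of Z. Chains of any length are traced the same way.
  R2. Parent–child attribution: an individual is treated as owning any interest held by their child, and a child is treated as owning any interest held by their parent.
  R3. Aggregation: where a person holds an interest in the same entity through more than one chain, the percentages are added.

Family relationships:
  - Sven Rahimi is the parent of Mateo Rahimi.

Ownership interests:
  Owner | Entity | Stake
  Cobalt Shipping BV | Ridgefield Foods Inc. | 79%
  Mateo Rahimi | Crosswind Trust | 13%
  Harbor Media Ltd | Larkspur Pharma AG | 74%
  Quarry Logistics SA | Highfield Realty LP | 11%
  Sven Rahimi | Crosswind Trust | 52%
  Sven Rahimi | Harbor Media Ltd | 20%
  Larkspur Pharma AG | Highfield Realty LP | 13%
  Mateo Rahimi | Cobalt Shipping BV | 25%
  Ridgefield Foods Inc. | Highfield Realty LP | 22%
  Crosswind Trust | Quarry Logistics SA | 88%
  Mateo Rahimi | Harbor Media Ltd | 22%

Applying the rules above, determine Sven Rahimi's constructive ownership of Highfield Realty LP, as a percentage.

14.6774%

By parent–child attribution (R2), Sven Rahimi is treated as also owning Mateo Rahimi's interest in Crosswind Trust, giving 52% + 13% = 65%.
By parent–child attribution (R2), Sven Rahimi is treated as also owning Mateo Rahimi's interest in Harbor Media Ltd, giving 20% + 22% = 42%.
By parent–child attribution (R2), Sven Rahimi is treated as owning Mateo Rahimi's 25% interest in Cobalt Shipping BV.
Chain via Crosswind Trust → Quarry Logistics SA (R1): 65% × 88% × 11% = 6.292% of Highfield Realty LP.
Chain via Harbor Media Ltd → Larkspur Pharma AG (R1): 42% × 74% × 13% = 4.0404% of Highfield Realty LP.
Chain via Cobalt Shipping BV → Ridgefield Foods Inc. (R1): 25% × 79% × 22% = 4.345% of Highfield Realty LP.
Aggregating (R3): 6.292% + 4.0404% + 4.345% = 14.6774%.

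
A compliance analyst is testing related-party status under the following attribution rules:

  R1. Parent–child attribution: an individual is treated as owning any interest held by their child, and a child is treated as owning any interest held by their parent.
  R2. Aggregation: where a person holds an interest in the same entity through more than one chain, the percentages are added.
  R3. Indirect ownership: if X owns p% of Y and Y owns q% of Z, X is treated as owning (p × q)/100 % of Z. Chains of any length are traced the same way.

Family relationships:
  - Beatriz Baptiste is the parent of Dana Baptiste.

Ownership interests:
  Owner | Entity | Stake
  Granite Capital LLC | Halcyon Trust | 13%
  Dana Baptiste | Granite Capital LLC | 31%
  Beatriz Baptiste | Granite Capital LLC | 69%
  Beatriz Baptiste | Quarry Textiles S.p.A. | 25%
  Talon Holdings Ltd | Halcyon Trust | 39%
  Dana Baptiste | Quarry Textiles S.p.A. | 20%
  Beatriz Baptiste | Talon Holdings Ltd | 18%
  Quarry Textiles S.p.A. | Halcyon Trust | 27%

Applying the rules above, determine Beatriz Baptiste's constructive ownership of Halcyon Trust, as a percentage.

By parent–child attribution (R1), Beatriz Baptiste is treated as also owning Dana Baptiste's interest in Granite Capital LLC, giving 69% + 31% = 100%.
By parent–child attribution (R1), Beatriz Baptiste is treated as also owning Dana Baptiste's interest in Quarry Textiles S.p.A, giving 25% + 20% = 45%.
Chain via Granite Capital LLC (R3): 100% × 13% = 13% of Halcyon Trust.
Chain via Quarry Textiles S.p.A. (R3): 45% × 27% = 12.15% of Halcyon Trust.
Chain via Talon Holdings Ltd (R3): 18% × 39% = 7.02% of Halcyon Trust.
Aggregating (R2): 13% + 12.15% + 7.02% = 32.17%.

32.17%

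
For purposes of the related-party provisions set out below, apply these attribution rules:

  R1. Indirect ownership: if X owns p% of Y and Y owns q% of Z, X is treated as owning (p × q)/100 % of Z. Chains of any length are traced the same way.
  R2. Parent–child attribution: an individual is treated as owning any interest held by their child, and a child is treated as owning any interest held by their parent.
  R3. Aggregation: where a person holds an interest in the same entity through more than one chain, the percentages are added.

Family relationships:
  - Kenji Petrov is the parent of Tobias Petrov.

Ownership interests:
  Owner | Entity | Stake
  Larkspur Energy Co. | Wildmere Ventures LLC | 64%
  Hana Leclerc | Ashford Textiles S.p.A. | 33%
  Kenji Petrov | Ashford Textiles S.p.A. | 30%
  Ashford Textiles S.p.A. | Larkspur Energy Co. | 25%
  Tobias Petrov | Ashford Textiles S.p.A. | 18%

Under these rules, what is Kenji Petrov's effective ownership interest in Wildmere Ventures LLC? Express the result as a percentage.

7.68%

By parent–child attribution (R2), Kenji Petrov is treated as also owning Tobias Petrov's interest in Ashford Textiles S.p.A, giving 30% + 18% = 48%.
Chain via Ashford Textiles S.p.A. → Larkspur Energy Co. (R1): 48% × 25% × 64% = 7.68% of Wildmere Ventures LLC.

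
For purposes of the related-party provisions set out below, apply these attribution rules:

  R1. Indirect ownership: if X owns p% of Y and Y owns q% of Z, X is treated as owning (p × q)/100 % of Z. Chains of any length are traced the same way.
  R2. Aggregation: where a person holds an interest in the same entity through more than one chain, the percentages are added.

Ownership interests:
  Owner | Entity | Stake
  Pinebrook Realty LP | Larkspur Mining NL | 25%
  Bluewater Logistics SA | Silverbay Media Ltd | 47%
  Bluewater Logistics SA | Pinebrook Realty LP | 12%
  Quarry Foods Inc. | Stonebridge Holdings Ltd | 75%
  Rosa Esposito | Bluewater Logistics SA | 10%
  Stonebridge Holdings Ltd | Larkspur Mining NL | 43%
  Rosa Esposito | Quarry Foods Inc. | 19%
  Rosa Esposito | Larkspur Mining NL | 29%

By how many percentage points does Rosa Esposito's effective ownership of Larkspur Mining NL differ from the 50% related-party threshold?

14.5725

Chain via Bluewater Logistics SA → Pinebrook Realty LP (R1): 10% × 12% × 25% = 0.3% of Larkspur Mining NL.
Chain via Quarry Foods Inc. → Stonebridge Holdings Ltd (R1): 19% × 75% × 43% = 6.1275% of Larkspur Mining NL.
Direct interest in Larkspur Mining NL: 29%.
Aggregating (R2): 0.3% + 6.1275% + 29% = 35.4275%.
35.4275% falls short of the 50% threshold by 14.5725 percentage points.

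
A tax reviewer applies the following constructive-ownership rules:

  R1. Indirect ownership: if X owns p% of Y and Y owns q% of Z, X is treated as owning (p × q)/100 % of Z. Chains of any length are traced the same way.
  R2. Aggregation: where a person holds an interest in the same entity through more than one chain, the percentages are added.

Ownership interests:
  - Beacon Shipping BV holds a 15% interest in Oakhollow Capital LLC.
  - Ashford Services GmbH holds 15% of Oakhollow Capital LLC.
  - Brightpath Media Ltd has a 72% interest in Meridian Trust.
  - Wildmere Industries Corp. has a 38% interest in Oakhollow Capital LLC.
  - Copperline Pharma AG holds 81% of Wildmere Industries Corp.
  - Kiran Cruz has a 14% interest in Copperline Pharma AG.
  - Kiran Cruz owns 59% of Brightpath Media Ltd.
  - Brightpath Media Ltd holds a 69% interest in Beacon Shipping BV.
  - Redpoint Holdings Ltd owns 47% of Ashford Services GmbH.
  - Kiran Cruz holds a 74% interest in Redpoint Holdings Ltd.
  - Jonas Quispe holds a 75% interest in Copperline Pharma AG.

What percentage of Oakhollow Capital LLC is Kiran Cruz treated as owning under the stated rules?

15.6327%

Chain via Redpoint Holdings Ltd → Ashford Services GmbH (R1): 74% × 47% × 15% = 5.217% of Oakhollow Capital LLC.
Chain via Copperline Pharma AG → Wildmere Industries Corp. (R1): 14% × 81% × 38% = 4.3092% of Oakhollow Capital LLC.
Chain via Brightpath Media Ltd → Beacon Shipping BV (R1): 59% × 69% × 15% = 6.1065% of Oakhollow Capital LLC.
Aggregating (R2): 5.217% + 4.3092% + 6.1065% = 15.6327%.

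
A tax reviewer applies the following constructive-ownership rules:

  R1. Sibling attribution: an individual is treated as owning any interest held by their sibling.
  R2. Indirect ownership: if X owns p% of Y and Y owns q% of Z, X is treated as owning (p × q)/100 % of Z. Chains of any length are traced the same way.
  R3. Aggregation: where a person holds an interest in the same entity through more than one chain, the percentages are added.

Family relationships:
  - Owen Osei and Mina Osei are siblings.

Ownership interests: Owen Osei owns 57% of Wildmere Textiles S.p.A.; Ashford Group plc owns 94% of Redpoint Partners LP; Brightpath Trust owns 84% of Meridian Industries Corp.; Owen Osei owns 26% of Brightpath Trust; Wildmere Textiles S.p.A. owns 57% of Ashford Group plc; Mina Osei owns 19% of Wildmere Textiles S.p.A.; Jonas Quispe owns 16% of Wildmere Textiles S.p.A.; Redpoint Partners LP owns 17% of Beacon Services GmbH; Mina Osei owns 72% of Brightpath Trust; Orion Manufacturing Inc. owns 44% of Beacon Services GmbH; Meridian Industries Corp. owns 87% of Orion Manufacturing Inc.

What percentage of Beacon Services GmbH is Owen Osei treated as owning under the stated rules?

By sibling attribution (R1), Owen Osei is treated as also owning Mina Osei's interest in Wildmere Textiles S.p.A, giving 57% + 19% = 76%.
By sibling attribution (R1), Owen Osei is treated as also owning Mina Osei's interest in Brightpath Trust, giving 26% + 72% = 98%.
Chain via Wildmere Textiles S.p.A. → Ashford Group plc → Redpoint Partners LP (R2): 76% × 57% × 94% × 17% = 6.922536% of Beacon Services GmbH.
Chain via Brightpath Trust → Meridian Industries Corp. → Orion Manufacturing Inc. (R2): 98% × 84% × 87% × 44% = 31.512096% of Beacon Services GmbH.
Aggregating (R3): 6.922536% + 31.512096% = 38.434632%.

38.434632%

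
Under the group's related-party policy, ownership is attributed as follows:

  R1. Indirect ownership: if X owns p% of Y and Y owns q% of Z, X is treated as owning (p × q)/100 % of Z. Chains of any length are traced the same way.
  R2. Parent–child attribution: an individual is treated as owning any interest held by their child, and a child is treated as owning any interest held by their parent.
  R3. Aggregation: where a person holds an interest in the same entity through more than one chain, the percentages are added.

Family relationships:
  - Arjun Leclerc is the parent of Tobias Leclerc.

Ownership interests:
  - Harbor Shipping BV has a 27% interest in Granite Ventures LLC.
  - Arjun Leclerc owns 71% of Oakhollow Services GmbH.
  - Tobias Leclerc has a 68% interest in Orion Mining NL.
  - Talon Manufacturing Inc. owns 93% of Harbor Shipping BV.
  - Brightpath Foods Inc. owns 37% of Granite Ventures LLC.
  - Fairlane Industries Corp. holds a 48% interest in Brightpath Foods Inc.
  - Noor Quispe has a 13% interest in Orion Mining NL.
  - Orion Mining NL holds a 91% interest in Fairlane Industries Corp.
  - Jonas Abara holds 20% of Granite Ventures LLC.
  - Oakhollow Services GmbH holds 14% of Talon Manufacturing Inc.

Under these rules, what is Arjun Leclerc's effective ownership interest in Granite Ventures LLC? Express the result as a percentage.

By parent–child attribution (R2), Arjun Leclerc is treated as owning Tobias Leclerc's 68% interest in Orion Mining NL.
Chain via Oakhollow Services GmbH → Talon Manufacturing Inc. → Harbor Shipping BV (R1): 71% × 14% × 93% × 27% = 2.495934% of Granite Ventures LLC.
Chain via Orion Mining NL → Fairlane Industries Corp. → Brightpath Foods Inc. (R1): 68% × 91% × 48% × 37% = 10.989888% of Granite Ventures LLC.
Aggregating (R3): 2.495934% + 10.989888% = 13.485822%.

13.485822%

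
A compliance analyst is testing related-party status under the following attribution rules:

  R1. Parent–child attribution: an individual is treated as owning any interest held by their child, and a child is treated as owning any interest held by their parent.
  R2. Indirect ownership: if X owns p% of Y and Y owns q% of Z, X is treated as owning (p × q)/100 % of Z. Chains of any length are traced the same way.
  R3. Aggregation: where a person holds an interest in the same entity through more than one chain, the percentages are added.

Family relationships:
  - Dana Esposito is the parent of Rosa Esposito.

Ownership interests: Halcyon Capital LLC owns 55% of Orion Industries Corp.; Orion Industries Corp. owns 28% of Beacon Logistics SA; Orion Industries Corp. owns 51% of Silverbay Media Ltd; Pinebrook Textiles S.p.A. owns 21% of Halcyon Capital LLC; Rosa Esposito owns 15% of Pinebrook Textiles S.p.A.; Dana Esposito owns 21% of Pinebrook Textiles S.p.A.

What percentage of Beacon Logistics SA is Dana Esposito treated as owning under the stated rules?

1.16424%

By parent–child attribution (R1), Dana Esposito is treated as also owning Rosa Esposito's interest in Pinebrook Textiles S.p.A, giving 21% + 15% = 36%.
Chain via Pinebrook Textiles S.p.A. → Halcyon Capital LLC → Orion Industries Corp. (R2): 36% × 21% × 55% × 28% = 1.16424% of Beacon Logistics SA.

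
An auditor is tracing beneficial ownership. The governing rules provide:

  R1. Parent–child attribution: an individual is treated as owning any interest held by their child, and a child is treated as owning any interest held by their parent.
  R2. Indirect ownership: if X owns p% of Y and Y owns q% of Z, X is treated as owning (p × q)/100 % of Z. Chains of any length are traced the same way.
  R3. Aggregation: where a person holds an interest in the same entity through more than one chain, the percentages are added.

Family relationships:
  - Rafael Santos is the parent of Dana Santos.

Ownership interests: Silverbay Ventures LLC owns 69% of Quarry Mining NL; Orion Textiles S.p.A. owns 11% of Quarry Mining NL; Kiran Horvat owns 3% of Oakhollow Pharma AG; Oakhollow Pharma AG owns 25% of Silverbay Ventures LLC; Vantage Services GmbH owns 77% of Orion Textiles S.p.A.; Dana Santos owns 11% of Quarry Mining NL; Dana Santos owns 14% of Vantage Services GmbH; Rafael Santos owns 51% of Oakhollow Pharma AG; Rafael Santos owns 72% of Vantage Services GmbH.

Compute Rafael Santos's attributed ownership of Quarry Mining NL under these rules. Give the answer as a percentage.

27.0817%

By parent–child attribution (R1), Rafael Santos is treated as also owning Dana Santos's interest in Vantage Services GmbH, giving 72% + 14% = 86%.
By parent–child attribution (R1), Rafael Santos is treated as owning Dana Santos's 11% interest in Quarry Mining NL.
Chain via Oakhollow Pharma AG → Silverbay Ventures LLC (R2): 51% × 25% × 69% = 8.7975% of Quarry Mining NL.
Chain via Vantage Services GmbH → Orion Textiles S.p.A. (R2): 86% × 77% × 11% = 7.2842% of Quarry Mining NL.
Direct interest in Quarry Mining NL: 11%.
Aggregating (R3): 8.7975% + 7.2842% + 11% = 27.0817%.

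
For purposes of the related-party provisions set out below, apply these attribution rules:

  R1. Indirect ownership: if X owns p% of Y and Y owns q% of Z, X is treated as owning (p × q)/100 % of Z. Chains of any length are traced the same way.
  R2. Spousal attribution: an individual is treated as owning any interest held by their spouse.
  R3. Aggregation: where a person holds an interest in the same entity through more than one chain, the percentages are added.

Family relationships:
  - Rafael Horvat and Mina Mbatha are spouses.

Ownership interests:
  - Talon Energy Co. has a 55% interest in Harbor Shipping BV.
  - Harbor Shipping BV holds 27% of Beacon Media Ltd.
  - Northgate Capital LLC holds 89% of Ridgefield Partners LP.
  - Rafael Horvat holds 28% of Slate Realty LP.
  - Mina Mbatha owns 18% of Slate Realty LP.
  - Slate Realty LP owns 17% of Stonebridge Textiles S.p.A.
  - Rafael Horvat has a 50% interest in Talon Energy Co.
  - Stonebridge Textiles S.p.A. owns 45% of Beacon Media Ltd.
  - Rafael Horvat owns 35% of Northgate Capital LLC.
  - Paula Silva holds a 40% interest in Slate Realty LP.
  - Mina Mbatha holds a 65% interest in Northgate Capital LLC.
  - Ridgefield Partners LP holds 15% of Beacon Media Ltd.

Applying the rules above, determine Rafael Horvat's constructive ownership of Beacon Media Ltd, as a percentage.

24.294%

By spousal attribution (R2), Rafael Horvat is treated as also owning Mina Mbatha's interest in Slate Realty LP, giving 28% + 18% = 46%.
By spousal attribution (R2), Rafael Horvat is treated as also owning Mina Mbatha's interest in Northgate Capital LLC, giving 35% + 65% = 100%.
Chain via Slate Realty LP → Stonebridge Textiles S.p.A. (R1): 46% × 17% × 45% = 3.519% of Beacon Media Ltd.
Chain via Northgate Capital LLC → Ridgefield Partners LP (R1): 100% × 89% × 15% = 13.35% of Beacon Media Ltd.
Chain via Talon Energy Co. → Harbor Shipping BV (R1): 50% × 55% × 27% = 7.425% of Beacon Media Ltd.
Aggregating (R3): 3.519% + 13.35% + 7.425% = 24.294%.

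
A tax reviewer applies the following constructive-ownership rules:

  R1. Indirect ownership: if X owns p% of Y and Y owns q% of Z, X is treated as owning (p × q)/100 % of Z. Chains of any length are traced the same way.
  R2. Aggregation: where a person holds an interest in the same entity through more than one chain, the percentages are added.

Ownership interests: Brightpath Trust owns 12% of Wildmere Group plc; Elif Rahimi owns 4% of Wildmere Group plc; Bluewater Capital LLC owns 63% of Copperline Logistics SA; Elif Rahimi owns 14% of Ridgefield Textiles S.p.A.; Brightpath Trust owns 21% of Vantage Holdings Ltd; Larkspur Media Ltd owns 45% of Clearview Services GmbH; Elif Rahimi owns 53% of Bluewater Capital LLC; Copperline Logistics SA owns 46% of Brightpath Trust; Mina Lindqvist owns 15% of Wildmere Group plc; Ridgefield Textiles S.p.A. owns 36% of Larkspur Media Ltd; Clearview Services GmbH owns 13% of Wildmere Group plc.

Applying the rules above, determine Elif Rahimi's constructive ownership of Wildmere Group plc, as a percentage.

6.137968%

Chain via Ridgefield Textiles S.p.A. → Larkspur Media Ltd → Clearview Services GmbH (R1): 14% × 36% × 45% × 13% = 0.29484% of Wildmere Group plc.
Chain via Bluewater Capital LLC → Copperline Logistics SA → Brightpath Trust (R1): 53% × 63% × 46% × 12% = 1.843128% of Wildmere Group plc.
Direct interest in Wildmere Group plc: 4%.
Aggregating (R2): 0.29484% + 1.843128% + 4% = 6.137968%.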